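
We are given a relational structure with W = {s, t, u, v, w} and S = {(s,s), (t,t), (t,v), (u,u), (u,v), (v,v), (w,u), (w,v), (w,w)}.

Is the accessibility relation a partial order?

Reflexive: yes — every world is S-related to itself.
Transitive: yes — every two-step S-path is closed by a direct edge.
Antisymmetric: yes — no distinct pair is related both ways.
So S is a partial order.

Yes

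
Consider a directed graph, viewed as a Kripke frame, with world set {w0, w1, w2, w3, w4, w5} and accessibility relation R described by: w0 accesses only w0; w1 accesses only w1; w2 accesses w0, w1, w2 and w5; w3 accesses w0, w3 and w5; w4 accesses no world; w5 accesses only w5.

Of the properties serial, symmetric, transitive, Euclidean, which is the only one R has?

transitive

Serial: no — w4 has no R-successor.
Symmetric: no — w2 R w0 but not w0 R w2.
Transitive: yes — every two-step R-path is closed by a direct edge.
Euclidean: no — w2 R w0 and w2 R w1, but not w0 R w1.
Only transitive holds.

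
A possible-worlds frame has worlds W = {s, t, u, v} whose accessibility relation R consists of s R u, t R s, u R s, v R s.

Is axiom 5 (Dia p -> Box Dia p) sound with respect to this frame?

No

By correspondence theory, 5 is valid on a frame iff R is Euclidean.
Euclidean: no — s R u and s R u, but not u R u.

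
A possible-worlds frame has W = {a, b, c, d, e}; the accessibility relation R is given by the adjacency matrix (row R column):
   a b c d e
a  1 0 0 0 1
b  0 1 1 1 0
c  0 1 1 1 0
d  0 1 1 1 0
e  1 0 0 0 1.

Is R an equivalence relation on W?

Yes

Reflexive: yes — every world is R-related to itself.
Symmetric: yes — every pair in R has its reverse in R.
Transitive: yes — every two-step R-path is closed by a direct edge.
So R is an equivalence relation.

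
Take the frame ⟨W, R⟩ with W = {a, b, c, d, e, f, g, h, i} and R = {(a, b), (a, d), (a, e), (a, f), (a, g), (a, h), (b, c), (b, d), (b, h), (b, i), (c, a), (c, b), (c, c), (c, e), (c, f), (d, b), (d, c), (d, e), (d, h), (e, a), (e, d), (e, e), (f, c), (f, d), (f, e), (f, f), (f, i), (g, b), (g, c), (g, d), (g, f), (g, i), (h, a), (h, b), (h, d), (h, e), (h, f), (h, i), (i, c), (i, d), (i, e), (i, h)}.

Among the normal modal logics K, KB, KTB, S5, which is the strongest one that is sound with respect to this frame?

Symmetric (axiom B): no — a R b but not b R a.
Reflexive (axiom T): no — a is not related to itself.
Euclidean (axiom 5): no — a R b and a R e, but not b R e.
So F validates K; KB would additionally require R to be symmetric. The strongest is K.

K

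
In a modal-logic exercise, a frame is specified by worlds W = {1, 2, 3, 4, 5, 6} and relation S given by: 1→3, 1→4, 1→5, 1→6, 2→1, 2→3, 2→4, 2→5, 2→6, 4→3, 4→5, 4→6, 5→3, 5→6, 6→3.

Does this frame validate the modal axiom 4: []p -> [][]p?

Yes

By correspondence theory, 4 is valid on a frame iff S is transitive.
Transitive: yes — every two-step S-path is closed by a direct edge.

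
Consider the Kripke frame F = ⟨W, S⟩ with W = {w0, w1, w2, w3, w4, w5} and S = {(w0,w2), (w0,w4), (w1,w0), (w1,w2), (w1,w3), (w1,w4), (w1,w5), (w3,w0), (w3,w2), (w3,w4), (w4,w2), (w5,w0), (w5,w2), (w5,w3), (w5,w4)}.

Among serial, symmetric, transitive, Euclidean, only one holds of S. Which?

Serial: no — w2 has no S-successor.
Symmetric: no — w0 S w2 but not w2 S w0.
Transitive: yes — every two-step S-path is closed by a direct edge.
Euclidean: no — w0 S w2 and w0 S w4, but not w2 S w4.
Only transitive holds.

transitive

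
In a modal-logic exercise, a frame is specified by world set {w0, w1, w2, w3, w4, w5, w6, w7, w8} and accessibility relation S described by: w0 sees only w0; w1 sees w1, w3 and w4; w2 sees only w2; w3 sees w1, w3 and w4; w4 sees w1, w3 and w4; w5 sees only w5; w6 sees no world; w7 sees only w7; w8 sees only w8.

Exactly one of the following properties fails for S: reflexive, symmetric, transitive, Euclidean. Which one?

reflexive

Reflexive: no — w6 is not related to itself.
Symmetric: yes — every pair in S has its reverse in S.
Transitive: yes — every two-step S-path is closed by a direct edge.
Euclidean: yes — any two successors of a common world are S-related.
Only reflexive fails.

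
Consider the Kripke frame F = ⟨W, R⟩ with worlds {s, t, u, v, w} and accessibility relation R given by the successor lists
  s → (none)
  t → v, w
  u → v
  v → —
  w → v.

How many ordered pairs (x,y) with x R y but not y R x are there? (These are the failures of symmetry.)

Enumerating: (t,v), (t,w), (u,v), (w,v).

4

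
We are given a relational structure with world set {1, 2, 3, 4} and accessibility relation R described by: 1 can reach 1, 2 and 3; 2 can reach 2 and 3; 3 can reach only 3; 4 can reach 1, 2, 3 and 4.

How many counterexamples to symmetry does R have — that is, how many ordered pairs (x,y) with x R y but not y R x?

Enumerating: (1,2), (1,3), (2,3), (4,1), (4,2), (4,3).

6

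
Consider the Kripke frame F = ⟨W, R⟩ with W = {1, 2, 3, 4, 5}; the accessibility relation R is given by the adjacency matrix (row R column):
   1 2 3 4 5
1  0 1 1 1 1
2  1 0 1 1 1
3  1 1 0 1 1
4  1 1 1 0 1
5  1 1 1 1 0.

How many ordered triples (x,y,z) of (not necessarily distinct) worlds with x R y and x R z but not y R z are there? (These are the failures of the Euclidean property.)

20

Enumerating: (1,2,2), (1,3,3), (1,4,4), (1,5,5), (2,1,1), (2,3,3), (2,4,4), (2,5,5), (3,1,1), (3,2,2), (3,4,4), (3,5,5), … and 8 more.
Total: 20.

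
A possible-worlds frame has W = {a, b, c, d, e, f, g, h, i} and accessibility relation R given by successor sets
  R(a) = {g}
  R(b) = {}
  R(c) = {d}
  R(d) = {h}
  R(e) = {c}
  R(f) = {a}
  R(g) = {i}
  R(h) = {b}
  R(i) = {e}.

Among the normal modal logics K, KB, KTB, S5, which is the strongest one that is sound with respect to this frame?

K

Symmetric (axiom B): no — a R g but not g R a.
Reflexive (axiom T): no — a is not related to itself.
Euclidean (axiom 5): no — a R g and a R g, but not g R g.
So F validates K; KB would additionally require R to be symmetric. The strongest is K.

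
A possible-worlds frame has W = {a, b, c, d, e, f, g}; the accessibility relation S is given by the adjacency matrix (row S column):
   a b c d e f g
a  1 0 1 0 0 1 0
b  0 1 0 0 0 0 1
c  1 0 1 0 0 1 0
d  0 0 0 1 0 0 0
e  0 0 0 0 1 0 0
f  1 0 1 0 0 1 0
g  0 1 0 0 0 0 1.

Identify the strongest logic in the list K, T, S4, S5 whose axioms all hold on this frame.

Reflexive (axiom T): yes — every world is S-related to itself.
Transitive (axiom 4): yes — every two-step S-path is closed by a direct edge.
Euclidean (axiom 5): yes — any two successors of a common world are S-related.
So F validates K, T, S4, S5. The strongest is S5.

S5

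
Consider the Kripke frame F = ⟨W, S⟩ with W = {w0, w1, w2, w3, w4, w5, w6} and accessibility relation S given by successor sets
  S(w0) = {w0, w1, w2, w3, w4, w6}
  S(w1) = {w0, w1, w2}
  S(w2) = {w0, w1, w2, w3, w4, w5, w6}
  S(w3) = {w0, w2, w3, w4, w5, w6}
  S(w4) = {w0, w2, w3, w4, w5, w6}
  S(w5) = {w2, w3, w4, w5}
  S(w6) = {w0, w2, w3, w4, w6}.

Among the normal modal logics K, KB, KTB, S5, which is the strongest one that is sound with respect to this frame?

KTB

Symmetric (axiom B): yes — every pair in S has its reverse in S.
Reflexive (axiom T): yes — every world is S-related to itself.
Euclidean (axiom 5): no — w0 S w1 and w0 S w3, but not w1 S w3.
So F validates K, KB, KTB; S5 would additionally require S to be Euclidean. The strongest is KTB.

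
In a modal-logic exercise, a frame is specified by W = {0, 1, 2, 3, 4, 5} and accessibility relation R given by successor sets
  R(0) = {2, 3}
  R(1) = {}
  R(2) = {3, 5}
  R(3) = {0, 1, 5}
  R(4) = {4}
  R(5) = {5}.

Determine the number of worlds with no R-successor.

1

Enumerating: 1.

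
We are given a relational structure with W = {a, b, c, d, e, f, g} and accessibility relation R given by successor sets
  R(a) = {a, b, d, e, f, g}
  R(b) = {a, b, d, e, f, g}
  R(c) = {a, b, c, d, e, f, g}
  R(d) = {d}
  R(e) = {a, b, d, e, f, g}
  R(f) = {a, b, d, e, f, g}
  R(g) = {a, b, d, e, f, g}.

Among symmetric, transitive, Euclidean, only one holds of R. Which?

transitive

Symmetric: no — a R d but not d R a.
Transitive: yes — every two-step R-path is closed by a direct edge.
Euclidean: no — a R d and a R b, but not d R b.
Only transitive holds.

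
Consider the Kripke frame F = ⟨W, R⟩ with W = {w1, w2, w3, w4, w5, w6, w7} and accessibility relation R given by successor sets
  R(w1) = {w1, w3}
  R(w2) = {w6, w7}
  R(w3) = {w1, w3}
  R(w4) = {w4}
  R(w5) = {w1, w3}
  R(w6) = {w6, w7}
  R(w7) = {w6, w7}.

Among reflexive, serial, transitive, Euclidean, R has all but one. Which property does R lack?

Reflexive: no — w2 is not related to itself.
Serial: yes — every world has a successor (e.g. w1 R w1).
Transitive: yes — every two-step R-path is closed by a direct edge.
Euclidean: yes — any two successors of a common world are R-related.
Only reflexive fails.

reflexive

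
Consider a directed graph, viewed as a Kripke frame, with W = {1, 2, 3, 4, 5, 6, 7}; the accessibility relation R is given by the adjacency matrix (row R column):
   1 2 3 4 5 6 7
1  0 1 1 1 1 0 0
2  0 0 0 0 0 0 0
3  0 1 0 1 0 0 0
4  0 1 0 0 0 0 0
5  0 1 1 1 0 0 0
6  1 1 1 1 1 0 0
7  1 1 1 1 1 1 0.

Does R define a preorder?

Reflexive: no — 1 is not related to itself.
Transitive: yes — every two-step R-path is closed by a direct edge.
So R is not a preorder.

No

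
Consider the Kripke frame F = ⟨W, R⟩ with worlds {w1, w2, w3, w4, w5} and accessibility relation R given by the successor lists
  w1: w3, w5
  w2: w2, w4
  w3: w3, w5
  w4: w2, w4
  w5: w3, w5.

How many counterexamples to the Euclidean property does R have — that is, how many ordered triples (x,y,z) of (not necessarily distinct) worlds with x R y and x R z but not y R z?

0

R is Euclidean; there are no such tuples.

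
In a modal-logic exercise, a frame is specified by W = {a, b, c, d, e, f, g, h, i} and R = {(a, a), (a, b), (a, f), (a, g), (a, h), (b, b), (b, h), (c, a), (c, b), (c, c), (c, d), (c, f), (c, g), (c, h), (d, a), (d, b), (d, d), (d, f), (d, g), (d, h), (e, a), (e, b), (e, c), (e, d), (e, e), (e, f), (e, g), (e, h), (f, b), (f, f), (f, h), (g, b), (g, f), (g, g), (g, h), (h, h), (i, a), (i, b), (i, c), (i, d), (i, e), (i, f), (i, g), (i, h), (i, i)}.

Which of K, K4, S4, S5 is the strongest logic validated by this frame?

S4

Transitive (axiom 4): yes — every two-step R-path is closed by a direct edge.
Reflexive (axiom T): yes — every world is R-related to itself.
Euclidean (axiom 5): no — a R b and a R f, but not b R f.
So F validates K, K4, S4; S5 would additionally require R to be Euclidean. The strongest is S4.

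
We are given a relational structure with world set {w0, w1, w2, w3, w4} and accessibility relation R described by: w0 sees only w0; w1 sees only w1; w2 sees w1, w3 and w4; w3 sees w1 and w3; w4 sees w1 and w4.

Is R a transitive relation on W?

Transitive: yes — every two-step R-path is closed by a direct edge.

Yes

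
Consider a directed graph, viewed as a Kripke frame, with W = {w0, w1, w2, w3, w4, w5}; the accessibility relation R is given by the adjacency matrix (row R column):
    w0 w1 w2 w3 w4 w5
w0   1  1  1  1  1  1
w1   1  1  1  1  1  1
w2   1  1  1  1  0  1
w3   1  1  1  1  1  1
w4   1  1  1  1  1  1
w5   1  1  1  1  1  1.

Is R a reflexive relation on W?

Yes

Reflexive: yes — every world is R-related to itself.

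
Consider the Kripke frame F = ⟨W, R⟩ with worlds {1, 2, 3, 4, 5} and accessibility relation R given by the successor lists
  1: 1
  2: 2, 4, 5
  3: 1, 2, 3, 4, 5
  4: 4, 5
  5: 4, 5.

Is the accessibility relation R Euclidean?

No

Euclidean: no — 3 R 1 and 3 R 2, but not 1 R 2.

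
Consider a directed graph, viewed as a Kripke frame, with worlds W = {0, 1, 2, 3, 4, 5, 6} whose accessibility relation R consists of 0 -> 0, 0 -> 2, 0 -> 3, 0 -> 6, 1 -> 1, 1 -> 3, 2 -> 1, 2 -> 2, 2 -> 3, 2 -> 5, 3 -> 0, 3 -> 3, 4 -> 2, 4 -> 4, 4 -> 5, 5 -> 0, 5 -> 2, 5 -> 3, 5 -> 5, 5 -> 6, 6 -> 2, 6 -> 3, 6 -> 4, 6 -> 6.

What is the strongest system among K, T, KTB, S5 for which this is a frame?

Reflexive (axiom T): yes — every world is R-related to itself.
Symmetric (axiom B): no — 0 R 2 but not 2 R 0.
Euclidean (axiom 5): no — 0 R 2 and 0 R 6, but not 2 R 6.
So F validates K, T; KTB would additionally require R to be symmetric. The strongest is T.

T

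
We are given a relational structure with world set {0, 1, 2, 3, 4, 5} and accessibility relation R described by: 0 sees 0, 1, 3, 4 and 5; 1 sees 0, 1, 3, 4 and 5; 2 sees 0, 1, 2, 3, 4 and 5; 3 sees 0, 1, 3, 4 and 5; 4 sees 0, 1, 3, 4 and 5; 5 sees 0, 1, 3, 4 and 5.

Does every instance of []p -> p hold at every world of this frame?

By correspondence theory, T is valid on a frame iff R is reflexive.
Reflexive: yes — every world is R-related to itself.

Yes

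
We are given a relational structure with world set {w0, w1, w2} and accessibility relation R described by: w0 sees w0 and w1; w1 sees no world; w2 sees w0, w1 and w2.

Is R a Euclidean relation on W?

Euclidean: no — w2 R w1 and w2 R w0, but not w1 R w0.

No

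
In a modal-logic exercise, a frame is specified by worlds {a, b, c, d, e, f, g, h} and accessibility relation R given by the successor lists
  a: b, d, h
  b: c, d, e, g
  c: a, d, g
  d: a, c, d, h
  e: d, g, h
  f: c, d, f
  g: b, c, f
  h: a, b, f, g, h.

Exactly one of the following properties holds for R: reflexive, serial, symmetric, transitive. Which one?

serial

Reflexive: no — a is not related to itself.
Serial: yes — every world has a successor (e.g. a R b).
Symmetric: no — a R b but not b R a.
Transitive: no — a R b and b R c, but not a R c.
Only serial holds.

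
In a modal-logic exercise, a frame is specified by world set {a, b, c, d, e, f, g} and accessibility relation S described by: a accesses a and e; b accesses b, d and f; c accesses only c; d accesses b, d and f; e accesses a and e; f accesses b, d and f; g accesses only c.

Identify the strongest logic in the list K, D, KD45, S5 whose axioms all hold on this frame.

Serial (axiom D): yes — every world has a successor (e.g. a S a).
Euclidean (axiom 5): yes — any two successors of a common world are S-related.
Transitive (axiom 4): yes — every two-step S-path is closed by a direct edge.
Reflexive (axiom T): no — g is not related to itself.
So F validates K, D, KD45; S5 would additionally require S to be reflexive. The strongest is KD45.

KD45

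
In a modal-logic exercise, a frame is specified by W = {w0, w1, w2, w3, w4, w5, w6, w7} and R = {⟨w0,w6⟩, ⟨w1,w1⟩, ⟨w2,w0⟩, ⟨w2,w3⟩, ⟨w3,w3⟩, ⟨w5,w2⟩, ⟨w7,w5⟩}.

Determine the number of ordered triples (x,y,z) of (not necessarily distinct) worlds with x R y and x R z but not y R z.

Enumerating: (w0,w6,w6), (w2,w0,w0), (w2,w0,w3), (w2,w3,w0), (w5,w2,w2), (w7,w5,w5).

6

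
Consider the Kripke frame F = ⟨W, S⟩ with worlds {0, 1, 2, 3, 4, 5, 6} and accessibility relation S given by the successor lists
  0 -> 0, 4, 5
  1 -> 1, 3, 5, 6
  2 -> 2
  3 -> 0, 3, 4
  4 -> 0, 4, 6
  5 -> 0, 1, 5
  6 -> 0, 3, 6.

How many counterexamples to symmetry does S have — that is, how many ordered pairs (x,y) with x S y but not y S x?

Enumerating: (1,3), (1,6), (3,0), (3,4), (4,6), (6,0), (6,3).

7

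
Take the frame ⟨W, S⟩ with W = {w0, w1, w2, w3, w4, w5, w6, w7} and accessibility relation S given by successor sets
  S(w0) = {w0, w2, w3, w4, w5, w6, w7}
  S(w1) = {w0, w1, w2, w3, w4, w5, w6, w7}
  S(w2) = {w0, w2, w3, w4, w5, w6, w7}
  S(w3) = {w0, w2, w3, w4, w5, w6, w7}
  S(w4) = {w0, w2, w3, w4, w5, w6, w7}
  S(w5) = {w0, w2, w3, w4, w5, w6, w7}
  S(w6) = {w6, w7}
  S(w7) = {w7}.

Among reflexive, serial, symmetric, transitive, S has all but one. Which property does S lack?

Reflexive: yes — every world is S-related to itself.
Serial: yes — every world has a successor (e.g. w0 S w0).
Symmetric: no — w0 S w6 but not w6 S w0.
Transitive: yes — every two-step S-path is closed by a direct edge.
Only symmetric fails.

symmetric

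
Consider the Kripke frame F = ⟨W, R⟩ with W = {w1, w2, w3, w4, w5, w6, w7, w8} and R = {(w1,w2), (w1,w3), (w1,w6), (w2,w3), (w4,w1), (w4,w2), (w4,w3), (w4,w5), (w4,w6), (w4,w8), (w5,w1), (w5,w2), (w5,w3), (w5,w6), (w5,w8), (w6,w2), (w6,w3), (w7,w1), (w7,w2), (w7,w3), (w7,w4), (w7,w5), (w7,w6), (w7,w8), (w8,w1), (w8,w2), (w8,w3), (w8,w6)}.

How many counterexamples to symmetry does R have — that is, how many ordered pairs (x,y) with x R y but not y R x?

28

Enumerating: (w1,w2), (w1,w3), (w1,w6), (w2,w3), (w4,w1), (w4,w2), (w4,w3), (w4,w5), (w4,w6), (w4,w8), (w5,w1), (w5,w2), … and 16 more.
Total: 28.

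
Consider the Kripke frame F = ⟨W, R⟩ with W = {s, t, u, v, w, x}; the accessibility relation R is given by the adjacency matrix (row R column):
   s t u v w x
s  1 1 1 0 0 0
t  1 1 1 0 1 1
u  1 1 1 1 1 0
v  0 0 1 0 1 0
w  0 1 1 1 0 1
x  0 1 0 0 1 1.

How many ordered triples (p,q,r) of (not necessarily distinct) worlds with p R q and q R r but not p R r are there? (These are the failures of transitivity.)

24

Enumerating: (s,t,w), (s,t,x), (s,u,v), (s,u,w), (t,u,v), (t,w,v), (u,t,x), (u,w,x), (v,u,s), (v,u,t), (v,u,v), (v,w,t), … and 12 more.
Total: 24.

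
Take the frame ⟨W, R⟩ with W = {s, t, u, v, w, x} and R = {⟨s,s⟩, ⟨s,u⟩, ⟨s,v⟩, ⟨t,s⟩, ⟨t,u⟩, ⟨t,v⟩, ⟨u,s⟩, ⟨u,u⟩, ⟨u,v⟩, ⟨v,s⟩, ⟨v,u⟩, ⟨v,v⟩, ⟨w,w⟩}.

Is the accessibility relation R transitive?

Transitive: yes — every two-step R-path is closed by a direct edge.

Yes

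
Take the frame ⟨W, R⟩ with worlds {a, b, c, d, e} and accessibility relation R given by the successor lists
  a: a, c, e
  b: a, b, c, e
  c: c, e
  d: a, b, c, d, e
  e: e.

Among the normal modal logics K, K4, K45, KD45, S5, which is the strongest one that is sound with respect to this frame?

Transitive (axiom 4): yes — every two-step R-path is closed by a direct edge.
Euclidean (axiom 5): no — a R e and a R c, but not e R c.
Serial (axiom D): yes — every world has a successor (e.g. a R a).
Reflexive (axiom T): yes — every world is R-related to itself.
So F validates K, K4; K45 would additionally require R to be Euclidean. The strongest is K4.

K4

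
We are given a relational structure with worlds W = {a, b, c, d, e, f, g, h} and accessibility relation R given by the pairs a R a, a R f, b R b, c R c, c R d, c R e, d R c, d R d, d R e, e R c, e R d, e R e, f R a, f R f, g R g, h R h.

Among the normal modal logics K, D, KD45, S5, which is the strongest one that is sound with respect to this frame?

S5

Serial (axiom D): yes — every world has a successor (e.g. a R a).
Euclidean (axiom 5): yes — any two successors of a common world are R-related.
Transitive (axiom 4): yes — every two-step R-path is closed by a direct edge.
Reflexive (axiom T): yes — every world is R-related to itself.
So F validates K, D, KD45, S5. The strongest is S5.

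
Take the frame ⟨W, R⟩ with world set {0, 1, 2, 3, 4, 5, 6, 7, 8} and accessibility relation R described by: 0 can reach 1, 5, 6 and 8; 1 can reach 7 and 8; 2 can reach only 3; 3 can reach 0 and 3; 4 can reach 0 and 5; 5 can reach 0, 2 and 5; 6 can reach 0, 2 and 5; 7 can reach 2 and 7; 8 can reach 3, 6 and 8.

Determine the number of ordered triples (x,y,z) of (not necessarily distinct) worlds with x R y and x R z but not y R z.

Enumerating: (0,1,1), (0,1,5), (0,1,6), (0,5,1), (0,5,6), (0,5,8), (0,6,1), (0,6,6), (0,6,8), (0,8,1), (0,8,5), (1,7,8), … and 21 more.
Total: 33.

33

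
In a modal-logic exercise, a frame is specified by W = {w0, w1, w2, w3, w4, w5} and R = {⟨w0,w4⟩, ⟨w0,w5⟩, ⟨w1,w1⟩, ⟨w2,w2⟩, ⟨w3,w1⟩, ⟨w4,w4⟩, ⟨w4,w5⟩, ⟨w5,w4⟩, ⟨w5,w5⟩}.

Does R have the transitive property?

Transitive: yes — every two-step R-path is closed by a direct edge.

Yes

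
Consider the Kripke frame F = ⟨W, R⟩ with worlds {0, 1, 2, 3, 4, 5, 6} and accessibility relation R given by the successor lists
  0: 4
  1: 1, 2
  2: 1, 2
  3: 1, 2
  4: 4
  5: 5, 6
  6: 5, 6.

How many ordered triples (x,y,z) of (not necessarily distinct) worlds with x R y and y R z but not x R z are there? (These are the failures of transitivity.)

R is transitive; there are no such tuples.

0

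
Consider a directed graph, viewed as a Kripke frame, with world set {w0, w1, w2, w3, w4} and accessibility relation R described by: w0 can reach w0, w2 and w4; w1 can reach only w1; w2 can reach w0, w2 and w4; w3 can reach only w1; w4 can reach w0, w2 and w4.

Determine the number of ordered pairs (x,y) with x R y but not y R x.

1

Enumerating: (w3,w1).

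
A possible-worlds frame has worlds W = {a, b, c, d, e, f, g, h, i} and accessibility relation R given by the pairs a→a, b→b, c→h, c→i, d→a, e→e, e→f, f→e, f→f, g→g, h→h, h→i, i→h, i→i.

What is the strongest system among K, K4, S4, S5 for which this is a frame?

K4

Transitive (axiom 4): yes — every two-step R-path is closed by a direct edge.
Reflexive (axiom T): no — c is not related to itself.
Euclidean (axiom 5): yes — any two successors of a common world are R-related.
So F validates K, K4; S4 would additionally require R to be reflexive. The strongest is K4.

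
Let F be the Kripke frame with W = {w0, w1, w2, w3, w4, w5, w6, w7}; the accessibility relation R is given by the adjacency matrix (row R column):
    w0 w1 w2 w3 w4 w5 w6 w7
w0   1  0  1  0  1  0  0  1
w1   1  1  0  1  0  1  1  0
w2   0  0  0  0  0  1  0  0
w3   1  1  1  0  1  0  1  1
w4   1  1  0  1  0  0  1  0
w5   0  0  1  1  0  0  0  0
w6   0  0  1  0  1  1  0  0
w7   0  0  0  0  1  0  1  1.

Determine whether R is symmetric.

Symmetric: no — w0 R w2 but not w2 R w0.

No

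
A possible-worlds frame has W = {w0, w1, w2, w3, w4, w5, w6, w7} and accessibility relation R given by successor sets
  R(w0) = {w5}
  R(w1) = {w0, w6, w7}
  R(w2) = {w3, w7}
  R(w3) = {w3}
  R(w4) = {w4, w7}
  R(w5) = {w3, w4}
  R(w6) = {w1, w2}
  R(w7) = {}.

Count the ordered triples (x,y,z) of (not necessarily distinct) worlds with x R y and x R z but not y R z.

Enumerating: (w0,w5,w5), (w1,w0,w0), (w1,w0,w6), (w1,w0,w7), (w1,w6,w0), (w1,w6,w6), (w1,w6,w7), (w1,w7,w0), (w1,w7,w6), (w1,w7,w7), (w2,w3,w7), (w2,w7,w3), … and 9 more.
Total: 21.

21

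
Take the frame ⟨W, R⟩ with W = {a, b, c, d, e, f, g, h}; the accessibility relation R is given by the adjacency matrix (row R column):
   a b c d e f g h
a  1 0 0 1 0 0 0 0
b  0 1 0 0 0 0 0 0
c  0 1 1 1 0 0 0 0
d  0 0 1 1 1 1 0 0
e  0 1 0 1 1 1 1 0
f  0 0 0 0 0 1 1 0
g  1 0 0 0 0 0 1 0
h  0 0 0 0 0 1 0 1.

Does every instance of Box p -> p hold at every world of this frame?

Axiom T corresponds to the accessibility relation being reflexive.
Reflexive: yes — every world is R-related to itself.

Yes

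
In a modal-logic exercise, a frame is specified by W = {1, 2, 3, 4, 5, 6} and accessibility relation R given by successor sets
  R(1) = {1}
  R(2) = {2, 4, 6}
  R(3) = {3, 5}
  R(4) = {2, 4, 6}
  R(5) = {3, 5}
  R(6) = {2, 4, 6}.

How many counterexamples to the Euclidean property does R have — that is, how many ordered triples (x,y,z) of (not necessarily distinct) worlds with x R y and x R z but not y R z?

0

R is Euclidean; there are no such tuples.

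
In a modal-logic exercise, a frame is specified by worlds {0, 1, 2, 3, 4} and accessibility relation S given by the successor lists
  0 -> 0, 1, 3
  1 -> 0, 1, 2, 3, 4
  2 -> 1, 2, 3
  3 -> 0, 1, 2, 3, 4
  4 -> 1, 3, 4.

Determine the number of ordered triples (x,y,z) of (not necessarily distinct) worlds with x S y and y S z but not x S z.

Enumerating: (0,1,2), (0,1,4), (0,3,2), (0,3,4), (2,1,0), (2,1,4), (2,3,0), (2,3,4), (4,1,0), (4,1,2), (4,3,0), (4,3,2).

12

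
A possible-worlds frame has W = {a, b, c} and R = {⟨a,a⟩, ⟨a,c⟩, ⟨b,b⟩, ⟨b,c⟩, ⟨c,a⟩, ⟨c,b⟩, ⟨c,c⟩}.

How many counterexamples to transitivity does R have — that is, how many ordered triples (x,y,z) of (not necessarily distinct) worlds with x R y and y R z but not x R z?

Enumerating: (a,c,b), (b,c,a).

2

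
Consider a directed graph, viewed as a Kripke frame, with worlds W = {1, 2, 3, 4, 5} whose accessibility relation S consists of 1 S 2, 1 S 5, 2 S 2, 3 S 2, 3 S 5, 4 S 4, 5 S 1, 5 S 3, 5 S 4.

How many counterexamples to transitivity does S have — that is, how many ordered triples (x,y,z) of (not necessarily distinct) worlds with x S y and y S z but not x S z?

Enumerating: (1,5,1), (1,5,3), (1,5,4), (3,5,1), (3,5,3), (3,5,4), (5,1,2), (5,1,5), (5,3,2), (5,3,5).

10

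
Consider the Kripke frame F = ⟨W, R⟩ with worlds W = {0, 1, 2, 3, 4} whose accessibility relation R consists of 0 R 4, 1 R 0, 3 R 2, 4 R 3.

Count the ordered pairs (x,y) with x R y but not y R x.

4

Enumerating: (0,4), (1,0), (3,2), (4,3).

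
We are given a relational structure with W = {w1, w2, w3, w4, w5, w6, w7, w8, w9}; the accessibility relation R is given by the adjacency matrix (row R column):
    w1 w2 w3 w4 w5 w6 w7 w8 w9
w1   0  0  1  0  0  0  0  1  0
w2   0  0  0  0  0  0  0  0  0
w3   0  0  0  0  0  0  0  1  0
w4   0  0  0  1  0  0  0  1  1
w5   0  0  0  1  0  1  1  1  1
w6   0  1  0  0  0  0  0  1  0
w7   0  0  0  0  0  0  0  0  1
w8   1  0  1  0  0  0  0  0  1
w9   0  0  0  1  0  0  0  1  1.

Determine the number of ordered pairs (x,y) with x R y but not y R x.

10

Enumerating: (w1,w3), (w4,w8), (w5,w4), (w5,w6), (w5,w7), (w5,w8), (w5,w9), (w6,w2), (w6,w8), (w7,w9).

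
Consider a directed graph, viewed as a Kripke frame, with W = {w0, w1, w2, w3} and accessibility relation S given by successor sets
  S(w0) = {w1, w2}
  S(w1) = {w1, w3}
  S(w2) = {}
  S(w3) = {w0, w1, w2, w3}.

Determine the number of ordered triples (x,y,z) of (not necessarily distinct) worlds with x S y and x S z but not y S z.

11

Enumerating: (w0,w1,w2), (w0,w2,w1), (w0,w2,w2), (w3,w0,w0), (w3,w0,w3), (w3,w1,w0), (w3,w1,w2), (w3,w2,w0), (w3,w2,w1), (w3,w2,w2), (w3,w2,w3).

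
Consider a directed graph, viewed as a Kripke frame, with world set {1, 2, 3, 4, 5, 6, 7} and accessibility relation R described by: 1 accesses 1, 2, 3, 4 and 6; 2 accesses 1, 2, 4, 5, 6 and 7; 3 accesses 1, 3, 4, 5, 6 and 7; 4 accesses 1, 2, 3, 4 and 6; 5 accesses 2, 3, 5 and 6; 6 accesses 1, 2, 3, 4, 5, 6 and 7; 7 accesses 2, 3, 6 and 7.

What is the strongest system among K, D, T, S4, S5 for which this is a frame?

Serial (axiom D): yes — every world has a successor (e.g. 1 R 1).
Reflexive (axiom T): yes — every world is R-related to itself.
Transitive (axiom 4): no — 1 R 2 and 2 R 5, but not 1 R 5.
Euclidean (axiom 5): no — 1 R 2 and 1 R 3, but not 2 R 3.
So F validates K, D, T; S4 would additionally require R to be transitive. The strongest is T.

T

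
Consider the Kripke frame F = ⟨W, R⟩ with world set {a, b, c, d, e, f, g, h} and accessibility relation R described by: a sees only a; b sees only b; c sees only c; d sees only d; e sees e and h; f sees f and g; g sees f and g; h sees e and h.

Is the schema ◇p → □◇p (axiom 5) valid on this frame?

Yes

Axiom 5 corresponds to the accessibility relation being Euclidean.
Euclidean: yes — any two successors of a common world are R-related.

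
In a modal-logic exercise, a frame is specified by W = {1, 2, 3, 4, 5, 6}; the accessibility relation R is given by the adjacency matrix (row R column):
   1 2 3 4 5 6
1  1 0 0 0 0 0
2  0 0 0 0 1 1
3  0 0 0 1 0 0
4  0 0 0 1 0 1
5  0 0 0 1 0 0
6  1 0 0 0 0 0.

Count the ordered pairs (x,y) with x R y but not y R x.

Enumerating: (2,5), (2,6), (3,4), (4,6), (5,4), (6,1).

6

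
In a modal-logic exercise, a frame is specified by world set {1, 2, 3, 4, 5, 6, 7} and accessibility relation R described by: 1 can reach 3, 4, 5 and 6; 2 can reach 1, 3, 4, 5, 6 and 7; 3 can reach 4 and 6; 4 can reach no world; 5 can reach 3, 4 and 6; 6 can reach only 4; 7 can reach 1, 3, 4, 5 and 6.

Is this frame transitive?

Transitive: yes — every two-step R-path is closed by a direct edge.

Yes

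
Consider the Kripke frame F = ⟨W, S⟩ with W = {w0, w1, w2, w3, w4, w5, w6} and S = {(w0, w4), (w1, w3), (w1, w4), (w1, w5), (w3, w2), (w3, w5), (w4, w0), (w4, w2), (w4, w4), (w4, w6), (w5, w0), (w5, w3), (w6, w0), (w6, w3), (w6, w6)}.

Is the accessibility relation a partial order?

Reflexive: no — w0 is not related to itself.
Transitive: no — w0 S w4 and w4 S w2, but not w0 S w2.
Antisymmetric: no — w0 S w4 and w4 S w0 with w0 ≠ w4.
So S is not a partial order.

No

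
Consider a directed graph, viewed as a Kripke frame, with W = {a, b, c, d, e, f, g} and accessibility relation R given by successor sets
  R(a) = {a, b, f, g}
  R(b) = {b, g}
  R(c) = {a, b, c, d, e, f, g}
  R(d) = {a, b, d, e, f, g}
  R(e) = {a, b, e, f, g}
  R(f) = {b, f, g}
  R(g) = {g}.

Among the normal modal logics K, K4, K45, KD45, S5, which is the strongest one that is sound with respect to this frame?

K4

Transitive (axiom 4): yes — every two-step R-path is closed by a direct edge.
Euclidean (axiom 5): no — a R b and a R f, but not b R f.
Serial (axiom D): yes — every world has a successor (e.g. a R a).
Reflexive (axiom T): yes — every world is R-related to itself.
So F validates K, K4; K45 would additionally require R to be Euclidean. The strongest is K4.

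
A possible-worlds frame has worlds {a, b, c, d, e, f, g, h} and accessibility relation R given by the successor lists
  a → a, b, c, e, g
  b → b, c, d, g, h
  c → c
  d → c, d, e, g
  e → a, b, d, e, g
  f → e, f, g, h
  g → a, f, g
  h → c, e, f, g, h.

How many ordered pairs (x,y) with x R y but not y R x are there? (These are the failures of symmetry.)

14

Enumerating: (a,b), (a,c), (b,c), (b,d), (b,g), (b,h), (d,c), (d,g), (e,b), (e,g), (f,e), (h,c), (h,e), (h,g).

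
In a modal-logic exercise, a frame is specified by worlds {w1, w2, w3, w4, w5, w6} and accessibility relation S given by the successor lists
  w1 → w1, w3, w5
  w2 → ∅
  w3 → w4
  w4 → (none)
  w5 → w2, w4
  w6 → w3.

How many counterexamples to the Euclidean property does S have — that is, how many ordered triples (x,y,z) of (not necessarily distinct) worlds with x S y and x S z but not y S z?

Enumerating: (w1,w3,w1), (w1,w3,w3), (w1,w3,w5), (w1,w5,w1), (w1,w5,w3), (w1,w5,w5), (w3,w4,w4), (w5,w2,w2), (w5,w2,w4), (w5,w4,w2), (w5,w4,w4), (w6,w3,w3).

12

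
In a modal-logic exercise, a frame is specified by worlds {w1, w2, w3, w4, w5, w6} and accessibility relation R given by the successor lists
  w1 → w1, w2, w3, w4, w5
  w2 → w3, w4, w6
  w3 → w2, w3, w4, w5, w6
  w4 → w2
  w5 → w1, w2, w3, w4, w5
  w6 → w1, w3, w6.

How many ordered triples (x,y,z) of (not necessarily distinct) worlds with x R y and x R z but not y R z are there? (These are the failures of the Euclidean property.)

33

Enumerating: (w1,w2,w1), (w1,w2,w2), (w1,w2,w5), (w1,w3,w1), (w1,w4,w1), (w1,w4,w3), (w1,w4,w4), (w1,w4,w5), (w2,w4,w3), (w2,w4,w4), (w2,w4,w6), (w2,w6,w4), … and 21 more.
Total: 33.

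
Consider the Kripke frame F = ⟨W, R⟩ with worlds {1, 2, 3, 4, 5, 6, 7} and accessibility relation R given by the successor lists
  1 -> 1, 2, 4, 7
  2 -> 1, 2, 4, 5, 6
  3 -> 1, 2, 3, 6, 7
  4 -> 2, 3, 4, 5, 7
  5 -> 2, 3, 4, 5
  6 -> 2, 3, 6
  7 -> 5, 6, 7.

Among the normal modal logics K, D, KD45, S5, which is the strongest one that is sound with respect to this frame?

Serial (axiom D): yes — every world has a successor (e.g. 1 R 1).
Euclidean (axiom 5): no — 1 R 2 and 1 R 7, but not 2 R 7.
Transitive (axiom 4): no — 1 R 2 and 2 R 5, but not 1 R 5.
Reflexive (axiom T): yes — every world is R-related to itself.
So F validates K, D; KD45 would additionally require R to be Euclidean and transitive. The strongest is D.

D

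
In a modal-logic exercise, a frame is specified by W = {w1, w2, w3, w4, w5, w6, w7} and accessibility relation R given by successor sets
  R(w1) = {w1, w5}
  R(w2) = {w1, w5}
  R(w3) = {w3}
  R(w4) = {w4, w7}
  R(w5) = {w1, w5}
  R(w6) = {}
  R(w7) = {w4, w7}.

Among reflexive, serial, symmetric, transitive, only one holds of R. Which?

Reflexive: no — w2 is not related to itself.
Serial: no — w6 has no R-successor.
Symmetric: no — w2 R w1 but not w1 R w2.
Transitive: yes — every two-step R-path is closed by a direct edge.
Only transitive holds.

transitive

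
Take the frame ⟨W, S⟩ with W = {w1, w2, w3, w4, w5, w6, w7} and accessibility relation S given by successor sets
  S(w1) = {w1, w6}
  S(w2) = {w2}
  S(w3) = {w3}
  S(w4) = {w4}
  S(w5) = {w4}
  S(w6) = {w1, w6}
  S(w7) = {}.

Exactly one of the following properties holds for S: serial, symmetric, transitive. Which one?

Serial: no — w7 has no S-successor.
Symmetric: no — w5 S w4 but not w4 S w5.
Transitive: yes — every two-step S-path is closed by a direct edge.
Only transitive holds.

transitive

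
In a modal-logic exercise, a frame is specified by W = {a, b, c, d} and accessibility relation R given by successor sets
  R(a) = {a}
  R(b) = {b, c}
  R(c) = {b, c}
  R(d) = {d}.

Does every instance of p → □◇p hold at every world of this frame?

Yes

The schema B characterises exactly the symmetric frames.
Symmetric: yes — every pair in R has its reverse in R.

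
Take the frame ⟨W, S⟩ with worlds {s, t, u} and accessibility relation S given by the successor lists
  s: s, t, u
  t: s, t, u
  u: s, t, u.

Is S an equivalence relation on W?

Yes

Reflexive: yes — every world is S-related to itself.
Symmetric: yes — every pair in S has its reverse in S.
Transitive: yes — every two-step S-path is closed by a direct edge.
So S is an equivalence relation.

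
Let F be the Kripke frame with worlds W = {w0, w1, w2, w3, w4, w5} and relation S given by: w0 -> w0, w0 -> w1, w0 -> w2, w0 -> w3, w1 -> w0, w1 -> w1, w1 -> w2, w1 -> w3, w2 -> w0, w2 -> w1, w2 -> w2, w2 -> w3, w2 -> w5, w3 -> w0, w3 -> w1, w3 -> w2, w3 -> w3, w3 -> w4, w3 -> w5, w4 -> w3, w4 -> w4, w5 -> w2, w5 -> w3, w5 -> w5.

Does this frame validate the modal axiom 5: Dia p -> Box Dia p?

The schema 5 characterises exactly the Euclidean frames.
Euclidean: no — w2 S w0 and w2 S w5, but not w0 S w5.

No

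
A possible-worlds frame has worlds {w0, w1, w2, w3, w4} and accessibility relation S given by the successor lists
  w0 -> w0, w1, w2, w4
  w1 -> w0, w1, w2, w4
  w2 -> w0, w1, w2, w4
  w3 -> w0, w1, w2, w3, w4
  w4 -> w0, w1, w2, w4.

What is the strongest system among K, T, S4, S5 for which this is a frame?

Reflexive (axiom T): yes — every world is S-related to itself.
Transitive (axiom 4): yes — every two-step S-path is closed by a direct edge.
Euclidean (axiom 5): no — w3 S w0 and w3 S w3, but not w0 S w3.
So F validates K, T, S4; S5 would additionally require S to be Euclidean. The strongest is S4.

S4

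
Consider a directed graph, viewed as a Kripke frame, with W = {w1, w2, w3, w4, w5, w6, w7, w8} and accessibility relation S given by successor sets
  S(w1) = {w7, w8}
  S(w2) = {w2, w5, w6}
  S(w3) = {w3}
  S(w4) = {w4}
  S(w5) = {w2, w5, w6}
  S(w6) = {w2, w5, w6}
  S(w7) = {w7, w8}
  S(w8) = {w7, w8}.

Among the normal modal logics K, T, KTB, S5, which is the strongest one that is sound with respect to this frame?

K

Reflexive (axiom T): no — w1 is not related to itself.
Symmetric (axiom B): no — w1 S w7 but not w7 S w1.
Euclidean (axiom 5): yes — any two successors of a common world are S-related.
So F validates K; T would additionally require S to be reflexive. The strongest is K.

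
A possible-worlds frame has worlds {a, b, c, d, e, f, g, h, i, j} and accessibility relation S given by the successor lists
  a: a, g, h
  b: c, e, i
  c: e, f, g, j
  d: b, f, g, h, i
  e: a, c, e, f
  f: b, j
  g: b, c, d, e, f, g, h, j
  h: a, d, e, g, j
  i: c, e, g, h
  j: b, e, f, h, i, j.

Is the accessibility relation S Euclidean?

Euclidean: no — b S c and b S i, but not c S i.

No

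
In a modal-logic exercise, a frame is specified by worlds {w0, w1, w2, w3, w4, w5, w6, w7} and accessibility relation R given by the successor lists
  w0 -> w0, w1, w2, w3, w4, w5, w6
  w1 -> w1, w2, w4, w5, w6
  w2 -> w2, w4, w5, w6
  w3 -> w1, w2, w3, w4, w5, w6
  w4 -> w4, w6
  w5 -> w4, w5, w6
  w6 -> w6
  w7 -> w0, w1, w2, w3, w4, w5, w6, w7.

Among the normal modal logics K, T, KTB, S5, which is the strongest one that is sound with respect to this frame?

T

Reflexive (axiom T): yes — every world is R-related to itself.
Symmetric (axiom B): no — w0 R w1 but not w1 R w0.
Euclidean (axiom 5): no — w0 R w1 and w0 R w3, but not w1 R w3.
So F validates K, T; KTB would additionally require R to be symmetric. The strongest is T.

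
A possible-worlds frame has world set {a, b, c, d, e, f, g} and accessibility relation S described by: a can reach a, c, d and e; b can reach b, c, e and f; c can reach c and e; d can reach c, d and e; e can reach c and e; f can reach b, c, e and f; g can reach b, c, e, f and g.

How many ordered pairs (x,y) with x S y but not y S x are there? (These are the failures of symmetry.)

Enumerating: (a,c), (a,d), (a,e), (b,c), (b,e), (d,c), (d,e), (f,c), (f,e), (g,b), (g,c), (g,e), (g,f).

13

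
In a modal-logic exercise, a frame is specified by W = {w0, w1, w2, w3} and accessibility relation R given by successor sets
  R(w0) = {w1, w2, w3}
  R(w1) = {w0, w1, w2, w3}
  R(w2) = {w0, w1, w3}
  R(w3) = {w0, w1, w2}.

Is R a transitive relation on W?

Transitive: no — w0 R w1 and w1 R w0, but not w0 R w0.

No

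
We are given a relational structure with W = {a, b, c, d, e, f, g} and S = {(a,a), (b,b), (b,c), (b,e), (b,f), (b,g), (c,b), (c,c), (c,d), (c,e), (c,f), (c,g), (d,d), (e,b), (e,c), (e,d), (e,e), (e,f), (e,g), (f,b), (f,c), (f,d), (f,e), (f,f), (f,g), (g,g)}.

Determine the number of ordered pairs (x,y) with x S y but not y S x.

Enumerating: (b,g), (c,d), (c,g), (e,d), (e,g), (f,d), (f,g).

7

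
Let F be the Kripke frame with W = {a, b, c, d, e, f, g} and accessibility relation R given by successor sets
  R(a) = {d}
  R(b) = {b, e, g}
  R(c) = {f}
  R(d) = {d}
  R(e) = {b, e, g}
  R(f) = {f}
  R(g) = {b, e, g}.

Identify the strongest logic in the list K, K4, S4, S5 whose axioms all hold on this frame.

Transitive (axiom 4): yes — every two-step R-path is closed by a direct edge.
Reflexive (axiom T): no — a is not related to itself.
Euclidean (axiom 5): yes — any two successors of a common world are R-related.
So F validates K, K4; S4 would additionally require R to be reflexive. The strongest is K4.

K4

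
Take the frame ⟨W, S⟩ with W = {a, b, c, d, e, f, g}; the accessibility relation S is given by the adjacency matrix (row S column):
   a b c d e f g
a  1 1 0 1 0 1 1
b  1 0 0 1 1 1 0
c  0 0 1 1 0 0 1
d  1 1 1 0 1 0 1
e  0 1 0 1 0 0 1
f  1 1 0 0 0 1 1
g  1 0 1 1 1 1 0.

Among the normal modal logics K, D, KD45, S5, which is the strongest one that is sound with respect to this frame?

Serial (axiom D): yes — every world has a successor (e.g. a S a).
Euclidean (axiom 5): no — a S b and a S g, but not b S g.
Transitive (axiom 4): no — a S b and b S e, but not a S e.
Reflexive (axiom T): no — b is not related to itself.
So F validates K, D; KD45 would additionally require S to be Euclidean and transitive. The strongest is D.

D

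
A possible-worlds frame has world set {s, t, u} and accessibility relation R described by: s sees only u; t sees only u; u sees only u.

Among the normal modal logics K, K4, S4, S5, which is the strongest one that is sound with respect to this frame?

K4

Transitive (axiom 4): yes — every two-step R-path is closed by a direct edge.
Reflexive (axiom T): no — s is not related to itself.
Euclidean (axiom 5): yes — any two successors of a common world are R-related.
So F validates K, K4; S4 would additionally require R to be reflexive. The strongest is K4.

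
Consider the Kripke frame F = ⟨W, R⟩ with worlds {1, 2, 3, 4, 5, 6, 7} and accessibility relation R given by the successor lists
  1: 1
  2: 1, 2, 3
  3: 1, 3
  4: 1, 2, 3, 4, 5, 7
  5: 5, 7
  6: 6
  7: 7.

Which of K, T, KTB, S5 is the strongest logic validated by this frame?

T

Reflexive (axiom T): yes — every world is R-related to itself.
Symmetric (axiom B): no — 2 R 1 but not 1 R 2.
Euclidean (axiom 5): no — 2 R 1 and 2 R 3, but not 1 R 3.
So F validates K, T; KTB would additionally require R to be symmetric. The strongest is T.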